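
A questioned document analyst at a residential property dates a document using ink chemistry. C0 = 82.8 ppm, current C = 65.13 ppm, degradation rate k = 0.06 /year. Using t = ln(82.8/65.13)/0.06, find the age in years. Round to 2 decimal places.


Document age estimation:
C0/C = 82.8 / 65.13 = 1.271304
ln(C0/C) = 0.240043
t = 0.240043 / 0.06 = 4.00 years

4.00


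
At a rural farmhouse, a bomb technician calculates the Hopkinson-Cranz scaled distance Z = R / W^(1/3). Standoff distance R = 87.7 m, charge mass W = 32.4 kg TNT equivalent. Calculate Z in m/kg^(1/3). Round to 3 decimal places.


Scaled distance calculation:
W^(1/3) = 32.4^(1/3) = 3.187976
Z = R / W^(1/3) = 87.7 / 3.187976
Z = 27.510 m/kg^(1/3)

27.510


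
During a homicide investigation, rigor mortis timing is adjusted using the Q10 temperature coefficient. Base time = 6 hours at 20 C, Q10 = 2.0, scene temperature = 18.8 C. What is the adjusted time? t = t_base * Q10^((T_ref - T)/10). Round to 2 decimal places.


Rigor mortis time adjustment:
Exponent = (T_ref - T_actual) / 10 = (20 - 18.8) / 10 = 0.12
Q10 factor = 2.0^0.12 = 1.08673
t_adjusted = 6 * 1.08673 = 6.52 hours

6.52


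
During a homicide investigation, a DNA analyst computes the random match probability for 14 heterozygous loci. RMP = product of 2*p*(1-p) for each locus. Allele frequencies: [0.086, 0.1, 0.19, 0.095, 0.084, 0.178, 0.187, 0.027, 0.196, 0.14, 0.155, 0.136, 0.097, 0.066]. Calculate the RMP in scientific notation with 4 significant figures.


Computing RMP for 14 loci:
Locus 1: 2 * 0.086 * 0.914 = 0.157208
Locus 2: 2 * 0.1 * 0.9 = 0.18
Locus 3: 2 * 0.19 * 0.81 = 0.3078
Locus 4: 2 * 0.095 * 0.905 = 0.17195
Locus 5: 2 * 0.084 * 0.916 = 0.153888
Locus 6: 2 * 0.178 * 0.822 = 0.292632
Locus 7: 2 * 0.187 * 0.813 = 0.304062
Locus 8: 2 * 0.027 * 0.973 = 0.052542
Locus 9: 2 * 0.196 * 0.804 = 0.315168
Locus 10: 2 * 0.14 * 0.86 = 0.2408
Locus 11: 2 * 0.155 * 0.845 = 0.26195
Locus 12: 2 * 0.136 * 0.864 = 0.235008
Locus 13: 2 * 0.097 * 0.903 = 0.175182
Locus 14: 2 * 0.066 * 0.934 = 0.123288
RMP = 1.087e-10

1.087e-10


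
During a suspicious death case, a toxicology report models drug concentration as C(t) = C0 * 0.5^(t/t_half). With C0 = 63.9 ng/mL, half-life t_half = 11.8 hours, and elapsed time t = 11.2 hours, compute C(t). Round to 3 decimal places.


Drug concentration decay:
Number of half-lives = t / t_half = 11.2 / 11.8 = 0.949153
Decay factor = 0.5^0.949153 = 0.51793645
C(t) = 63.9 * 0.51793645 = 33.096 ng/mL

33.096


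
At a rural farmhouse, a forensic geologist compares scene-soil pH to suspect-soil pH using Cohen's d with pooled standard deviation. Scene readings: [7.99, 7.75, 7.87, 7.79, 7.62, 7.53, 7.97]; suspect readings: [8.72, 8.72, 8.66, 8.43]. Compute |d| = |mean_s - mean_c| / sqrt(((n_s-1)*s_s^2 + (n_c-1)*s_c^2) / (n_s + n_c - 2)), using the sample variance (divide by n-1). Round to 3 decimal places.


Pooled-variance Cohen's d for soil pH comparison:
Scene mean = 54.52 / 7 = 7.788571
Suspect mean = 34.53 / 4 = 8.6325
Scene sample variance s_s^2 = 0.029481
Suspect sample variance s_c^2 = 0.019025
Pooled variance = ((n_s-1)*s_s^2 + (n_c-1)*s_c^2) / (n_s + n_c - 2) = 0.025996
Pooled SD = sqrt(0.025996) = 0.161233
Mean difference = -0.843929
|d| = |-0.843929| / 0.161233 = 5.234

5.234


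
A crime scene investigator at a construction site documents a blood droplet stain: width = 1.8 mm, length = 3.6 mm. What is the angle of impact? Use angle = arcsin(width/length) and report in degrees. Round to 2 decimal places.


Blood spatter impact angle calculation:
width / length = 1.8 / 3.6 = 0.5
angle = arcsin(0.5)
angle = 30.00 degrees

30.00


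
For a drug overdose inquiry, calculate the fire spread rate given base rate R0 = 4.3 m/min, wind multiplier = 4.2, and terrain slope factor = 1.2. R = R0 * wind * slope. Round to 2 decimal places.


Fire spread rate calculation:
R = R0 * wind_factor * slope_factor
= 4.3 * 4.2 * 1.2
= 18.06 * 1.2
= 21.67 m/min

21.67


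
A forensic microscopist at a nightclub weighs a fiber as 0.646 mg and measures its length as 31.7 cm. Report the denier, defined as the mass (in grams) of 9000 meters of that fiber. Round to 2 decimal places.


Denier calculation:
Mass in grams = 0.646 mg / 1000 = 0.000646 g
Length in meters = 31.7 cm / 100 = 0.317 m
Linear density = mass / length = 0.000646 / 0.317 = 0.00203785 g/m
Denier = (g/m) * 9000 = 0.00203785 * 9000 = 18.34

18.34


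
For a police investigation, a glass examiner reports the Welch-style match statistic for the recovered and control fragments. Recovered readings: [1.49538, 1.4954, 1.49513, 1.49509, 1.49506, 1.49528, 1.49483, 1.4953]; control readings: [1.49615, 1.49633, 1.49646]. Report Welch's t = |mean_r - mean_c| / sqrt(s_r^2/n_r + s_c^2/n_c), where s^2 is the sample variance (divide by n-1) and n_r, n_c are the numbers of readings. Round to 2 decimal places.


Welch's t-criterion for glass RI comparison:
Recovered mean = sum / n_r = 11.96147 / 8 = 1.4951838
Control mean = sum / n_c = 4.48894 / 3 = 1.4963133
Recovered sample variance s_r^2 = 3.71696e-08
Control sample variance s_c^2 = 2.42333e-08
Welch SE (unpooled) = sqrt(s_r^2/n_r + s_c^2/n_c) = sqrt(4.64621e-09 + 8.07778e-09) = sqrt(1.2724e-08) = 0.000112801
|mean_r - mean_c| = 0.00112958
t = 0.00112958 / 0.000112801 = 10.01

10.01


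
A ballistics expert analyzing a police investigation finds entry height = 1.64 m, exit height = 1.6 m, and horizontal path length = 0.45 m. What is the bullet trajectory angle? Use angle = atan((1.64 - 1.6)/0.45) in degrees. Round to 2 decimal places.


Bullet trajectory angle:
Height difference = 1.64 - 1.6 = 0.04 m
angle = atan(0.04 / 0.45)
angle = atan(0.088889)
angle = 5.08 degrees

5.08


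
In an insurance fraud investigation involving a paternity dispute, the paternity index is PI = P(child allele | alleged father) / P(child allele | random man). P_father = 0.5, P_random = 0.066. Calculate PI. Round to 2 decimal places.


Paternity Index calculation:
PI = P(allele|father) / P(allele|random)
PI = 0.5 / 0.066
PI = 7.58

7.58


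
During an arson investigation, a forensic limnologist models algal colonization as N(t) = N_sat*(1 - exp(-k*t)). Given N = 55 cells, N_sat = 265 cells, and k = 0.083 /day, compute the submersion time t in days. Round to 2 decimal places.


PMSI from diatom colonization curve:
N / N_sat = 55 / 265 = 0.207547
1 - N/N_sat = 0.792453
ln(1 - N/N_sat) = -0.232622
t = -ln(1 - N/N_sat) / k = -(-0.232622) / 0.083 = 2.80 days

2.80


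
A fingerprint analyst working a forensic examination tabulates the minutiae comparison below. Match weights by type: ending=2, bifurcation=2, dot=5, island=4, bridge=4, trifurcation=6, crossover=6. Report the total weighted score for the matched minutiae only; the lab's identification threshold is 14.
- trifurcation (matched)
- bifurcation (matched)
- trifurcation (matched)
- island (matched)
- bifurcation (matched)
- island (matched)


Weighted minutiae match score:
  trifurcation: matched, +6 (running total 6)
  bifurcation: matched, +2 (running total 8)
  trifurcation: matched, +6 (running total 14)
  island: matched, +4 (running total 18)
  bifurcation: matched, +2 (running total 20)
  island: matched, +4 (running total 24)
Total score = 24
Threshold = 14; verdict = identification

24


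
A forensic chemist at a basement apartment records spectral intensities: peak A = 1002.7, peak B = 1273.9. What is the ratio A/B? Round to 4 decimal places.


Spectral peak ratio:
Peak A = 1002.7 counts
Peak B = 1273.9 counts
Ratio = 1002.7 / 1273.9 = 0.7871

0.7871


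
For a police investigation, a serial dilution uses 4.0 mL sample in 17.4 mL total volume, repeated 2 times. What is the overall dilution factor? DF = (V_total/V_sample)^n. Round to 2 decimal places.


Dilution factor calculation:
Single dilution = V_total / V_sample = 17.4 / 4.0 ≈ 4.35
Number of dilutions = 2
Total DF = (17.4 / 4.0)^2 (full precision, rounded at the end) = 18.92

18.92


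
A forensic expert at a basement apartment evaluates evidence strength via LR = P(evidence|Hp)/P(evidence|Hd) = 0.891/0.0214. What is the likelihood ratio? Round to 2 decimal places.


Likelihood ratio calculation:
LR = P(E|Hp) / P(E|Hd)
LR = 0.891 / 0.0214
LR = 41.64

41.64


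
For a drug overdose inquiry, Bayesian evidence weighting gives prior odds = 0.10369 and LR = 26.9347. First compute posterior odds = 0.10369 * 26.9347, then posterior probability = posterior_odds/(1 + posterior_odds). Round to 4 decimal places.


Bayesian evidence evaluation:
Posterior odds = prior_odds * LR = 0.10369 * 26.9347 = 2.792859
Posterior probability = posterior_odds / (1 + posterior_odds)
= 2.792859 / (1 + 2.792859)
= 2.792859 / 3.792859
= 0.7363

0.7363


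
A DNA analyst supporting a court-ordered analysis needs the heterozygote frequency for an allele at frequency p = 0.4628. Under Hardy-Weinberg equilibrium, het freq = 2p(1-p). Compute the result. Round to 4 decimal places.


Hardy-Weinberg heterozygote frequency:
q = 1 - p = 1 - 0.4628 = 0.5372
2pq = 2 * 0.4628 * 0.5372 = 0.4972

0.4972


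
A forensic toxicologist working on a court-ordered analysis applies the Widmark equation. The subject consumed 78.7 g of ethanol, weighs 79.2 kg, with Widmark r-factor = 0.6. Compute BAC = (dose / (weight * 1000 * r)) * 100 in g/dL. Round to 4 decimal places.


Applying the Widmark formula:
BAC = (dose_g / (body_wt * 1000 * r)) * 100
Denominator = 79.2 * 1000 * 0.6 = 47520
BAC = (78.7 / 47520) * 100
BAC = 0.1656 g/dL

0.1656


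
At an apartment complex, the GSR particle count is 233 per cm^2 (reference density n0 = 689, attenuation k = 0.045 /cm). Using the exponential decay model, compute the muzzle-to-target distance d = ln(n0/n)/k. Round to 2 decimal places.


GSR distance calculation:
n0/n = 689 / 233 = 2.957082
ln(n0/n) = 1.084203
d = 1.084203 / 0.045 = 24.09 cm

24.09


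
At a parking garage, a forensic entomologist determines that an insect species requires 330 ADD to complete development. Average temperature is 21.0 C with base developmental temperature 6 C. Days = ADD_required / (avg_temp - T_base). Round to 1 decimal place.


Insect development time:
Effective temperature = avg_temp - T_base = 21.0 - 6 = 15.0 C
Days = ADD / effective_temp = 330 / 15.0 = 22.0 days

22.0


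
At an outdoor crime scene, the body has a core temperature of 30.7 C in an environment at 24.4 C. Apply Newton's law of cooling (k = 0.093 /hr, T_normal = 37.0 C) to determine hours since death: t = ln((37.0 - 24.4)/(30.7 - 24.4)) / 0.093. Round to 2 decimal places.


Using Newton's law of cooling:
t = ln((T_normal - T_ambient) / (T_body - T_ambient)) / k
T_normal - T_ambient = 12.6
T_body - T_ambient = 6.3
Ratio = 2
ln(ratio) = 0.693147
t = 0.693147 / 0.093 = 7.45 hours

7.45


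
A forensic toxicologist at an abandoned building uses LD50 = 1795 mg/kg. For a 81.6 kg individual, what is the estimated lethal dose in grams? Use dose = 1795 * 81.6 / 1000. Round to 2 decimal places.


Lethal dose calculation:
Lethal dose = LD50 * body_weight / 1000
= 1795 * 81.6 / 1000
= 146472 / 1000
= 146.47 g

146.47


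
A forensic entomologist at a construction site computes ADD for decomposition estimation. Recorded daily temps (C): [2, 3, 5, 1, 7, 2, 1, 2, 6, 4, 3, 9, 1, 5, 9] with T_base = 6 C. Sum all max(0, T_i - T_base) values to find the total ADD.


Computing ADD day by day:
Day 1: max(0, 2 - 6) = 0
Day 2: max(0, 3 - 6) = 0
Day 3: max(0, 5 - 6) = 0
Day 4: max(0, 1 - 6) = 0
Day 5: max(0, 7 - 6) = 1
Day 6: max(0, 2 - 6) = 0
Day 7: max(0, 1 - 6) = 0
Day 8: max(0, 2 - 6) = 0
Day 9: max(0, 6 - 6) = 0
Day 10: max(0, 4 - 6) = 0
Day 11: max(0, 3 - 6) = 0
Day 12: max(0, 9 - 6) = 3
Day 13: max(0, 1 - 6) = 0
Day 14: max(0, 5 - 6) = 0
Day 15: max(0, 9 - 6) = 3
Total ADD = 7

7


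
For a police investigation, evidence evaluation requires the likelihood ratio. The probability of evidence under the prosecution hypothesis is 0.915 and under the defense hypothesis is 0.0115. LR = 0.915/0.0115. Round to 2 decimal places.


Likelihood ratio calculation:
LR = P(E|Hp) / P(E|Hd)
LR = 0.915 / 0.0115
LR = 79.57

79.57


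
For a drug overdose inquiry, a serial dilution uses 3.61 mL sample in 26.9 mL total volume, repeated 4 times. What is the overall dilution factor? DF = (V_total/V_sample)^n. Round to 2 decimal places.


Dilution factor calculation:
Single dilution = V_total / V_sample = 26.9 / 3.61 ≈ 7.451524
Number of dilutions = 4
Total DF = (26.9 / 3.61)^4 (full precision, rounded at the end) = 3083.05

3083.05


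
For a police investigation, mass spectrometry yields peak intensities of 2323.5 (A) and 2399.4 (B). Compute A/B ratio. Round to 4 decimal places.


Spectral peak ratio:
Peak A = 2323.5 counts
Peak B = 2399.4 counts
Ratio = 2323.5 / 2399.4 = 0.9684

0.9684


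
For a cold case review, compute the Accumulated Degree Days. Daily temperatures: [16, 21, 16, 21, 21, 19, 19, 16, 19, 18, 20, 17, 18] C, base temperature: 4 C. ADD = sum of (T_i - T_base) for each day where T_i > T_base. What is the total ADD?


Computing ADD day by day:
Day 1: max(0, 16 - 4) = 12
Day 2: max(0, 21 - 4) = 17
Day 3: max(0, 16 - 4) = 12
Day 4: max(0, 21 - 4) = 17
Day 5: max(0, 21 - 4) = 17
Day 6: max(0, 19 - 4) = 15
Day 7: max(0, 19 - 4) = 15
Day 8: max(0, 16 - 4) = 12
Day 9: max(0, 19 - 4) = 15
Day 10: max(0, 18 - 4) = 14
Day 11: max(0, 20 - 4) = 16
Day 12: max(0, 17 - 4) = 13
Day 13: max(0, 18 - 4) = 14
Total ADD = 189

189


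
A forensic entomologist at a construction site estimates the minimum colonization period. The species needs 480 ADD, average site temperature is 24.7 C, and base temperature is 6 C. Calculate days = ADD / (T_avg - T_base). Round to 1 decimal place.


Insect development time:
Effective temperature = avg_temp - T_base = 24.7 - 6 = 18.7 C
Days = ADD / effective_temp = 480 / 18.7 = 25.7 days

25.7


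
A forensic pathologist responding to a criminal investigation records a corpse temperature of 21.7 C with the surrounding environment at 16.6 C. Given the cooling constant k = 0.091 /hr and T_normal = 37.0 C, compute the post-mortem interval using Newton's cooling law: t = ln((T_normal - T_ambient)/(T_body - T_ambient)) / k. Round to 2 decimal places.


Using Newton's law of cooling:
t = ln((T_normal - T_ambient) / (T_body - T_ambient)) / k
T_normal - T_ambient = 20.4
T_body - T_ambient = 5.1
Ratio = 4
ln(ratio) = 1.386294
t = 1.386294 / 0.091 = 15.23 hours

15.23


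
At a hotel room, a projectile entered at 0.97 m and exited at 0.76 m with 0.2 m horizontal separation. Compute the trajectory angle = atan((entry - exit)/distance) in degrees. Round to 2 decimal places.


Bullet trajectory angle:
Height difference = 0.97 - 0.76 = 0.21 m
angle = atan(0.21 / 0.2)
angle = atan(1.05)
angle = 46.40 degrees

46.40


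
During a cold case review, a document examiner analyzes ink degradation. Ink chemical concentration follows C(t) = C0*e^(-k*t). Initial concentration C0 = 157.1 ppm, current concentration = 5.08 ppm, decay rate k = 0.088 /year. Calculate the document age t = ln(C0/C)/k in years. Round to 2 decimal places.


Document age estimation:
C0/C = 157.1 / 5.08 = 30.925197
ln(C0/C) = 3.431571
t = 3.431571 / 0.088 = 39.00 years

39.00


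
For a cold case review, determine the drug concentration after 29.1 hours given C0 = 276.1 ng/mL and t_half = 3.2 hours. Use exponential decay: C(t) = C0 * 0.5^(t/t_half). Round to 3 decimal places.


Drug concentration decay:
Number of half-lives = t / t_half = 29.1 / 3.2 = 9.09375
Decay factor = 0.5^9.09375 = 0.00183024
C(t) = 276.1 * 0.00183024 = 0.505 ng/mL

0.505


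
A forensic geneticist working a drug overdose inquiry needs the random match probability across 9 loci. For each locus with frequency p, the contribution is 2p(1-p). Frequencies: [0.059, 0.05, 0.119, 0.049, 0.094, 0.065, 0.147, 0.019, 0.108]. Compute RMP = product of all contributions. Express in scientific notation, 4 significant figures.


Computing RMP for 9 loci:
Locus 1: 2 * 0.059 * 0.941 = 0.111038
Locus 2: 2 * 0.05 * 0.95 = 0.095
Locus 3: 2 * 0.119 * 0.881 = 0.209678
Locus 4: 2 * 0.049 * 0.951 = 0.093198
Locus 5: 2 * 0.094 * 0.906 = 0.170328
Locus 6: 2 * 0.065 * 0.935 = 0.12155
Locus 7: 2 * 0.147 * 0.853 = 0.250782
Locus 8: 2 * 0.019 * 0.981 = 0.037278
Locus 9: 2 * 0.108 * 0.892 = 0.192672
RMP = 7.687e-09

7.687e-09


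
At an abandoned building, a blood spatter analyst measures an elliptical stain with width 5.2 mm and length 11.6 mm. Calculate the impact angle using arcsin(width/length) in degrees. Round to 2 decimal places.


Blood spatter impact angle calculation:
width / length = 5.2 / 11.6 = 0.448276
angle = arcsin(0.448276)
angle = 26.63 degrees

26.63


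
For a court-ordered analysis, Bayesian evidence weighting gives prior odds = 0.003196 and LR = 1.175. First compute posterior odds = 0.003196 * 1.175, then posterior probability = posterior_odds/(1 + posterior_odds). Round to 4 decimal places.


Bayesian evidence evaluation:
Posterior odds = prior_odds * LR = 0.003196 * 1.175 = 0.0037553
Posterior probability = posterior_odds / (1 + posterior_odds)
= 0.0037553 / (1 + 0.0037553)
= 0.0037553 / 1.0037553
= 0.0037

0.0037


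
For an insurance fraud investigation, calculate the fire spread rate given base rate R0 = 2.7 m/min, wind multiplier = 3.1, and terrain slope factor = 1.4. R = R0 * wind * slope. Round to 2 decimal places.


Fire spread rate calculation:
R = R0 * wind_factor * slope_factor
= 2.7 * 3.1 * 1.4
= 8.37 * 1.4
= 11.72 m/min

11.72


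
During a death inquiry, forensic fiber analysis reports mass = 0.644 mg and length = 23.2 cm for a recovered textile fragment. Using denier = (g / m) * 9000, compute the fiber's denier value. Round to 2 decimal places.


Denier calculation:
Mass in grams = 0.644 mg / 1000 = 0.000644 g
Length in meters = 23.2 cm / 100 = 0.232 m
Linear density = mass / length = 0.000644 / 0.232 = 0.00277586 g/m
Denier = (g/m) * 9000 = 0.00277586 * 9000 = 24.98

24.98


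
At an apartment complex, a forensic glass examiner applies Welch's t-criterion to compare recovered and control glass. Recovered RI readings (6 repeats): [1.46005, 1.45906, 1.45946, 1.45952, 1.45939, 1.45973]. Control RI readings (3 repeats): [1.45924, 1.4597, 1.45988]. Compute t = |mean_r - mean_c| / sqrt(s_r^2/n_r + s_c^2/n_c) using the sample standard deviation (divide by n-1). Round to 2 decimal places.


Welch's t-criterion for glass RI comparison:
Recovered mean = sum / n_r = 8.75721 / 6 = 1.459535
Control mean = sum / n_c = 4.37882 / 3 = 1.4596067
Recovered sample variance s_r^2 = 1.1115e-07
Control sample variance s_c^2 = 1.08933e-07
Welch SE (unpooled) = sqrt(s_r^2/n_r + s_c^2/n_c) = sqrt(1.8525e-08 + 3.63111e-08) = sqrt(5.48361e-08) = 0.000234171
|mean_r - mean_c| = 7.16667e-05
t = 7.16667e-05 / 0.000234171 = 0.31

0.31


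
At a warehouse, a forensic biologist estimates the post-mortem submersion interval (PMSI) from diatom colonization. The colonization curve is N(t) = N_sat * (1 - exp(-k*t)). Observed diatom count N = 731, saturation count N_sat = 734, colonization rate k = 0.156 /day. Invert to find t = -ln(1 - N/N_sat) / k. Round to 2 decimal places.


PMSI from diatom colonization curve:
N / N_sat = 731 / 734 = 0.995913
1 - N/N_sat = 0.004087
ln(1 - N/N_sat) = -5.499944
t = -ln(1 - N/N_sat) / k = -(-5.499944) / 0.156 = 35.26 days

35.26


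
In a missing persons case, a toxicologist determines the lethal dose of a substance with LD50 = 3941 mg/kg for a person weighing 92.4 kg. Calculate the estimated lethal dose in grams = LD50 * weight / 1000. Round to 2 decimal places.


Lethal dose calculation:
Lethal dose = LD50 * body_weight / 1000
= 3941 * 92.4 / 1000
= 364148.4 / 1000
= 364.15 g

364.15


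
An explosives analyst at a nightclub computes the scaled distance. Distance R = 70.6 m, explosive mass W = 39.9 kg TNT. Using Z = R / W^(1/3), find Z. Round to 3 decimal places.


Scaled distance calculation:
W^(1/3) = 39.9^(1/3) = 3.4171
Z = R / W^(1/3) = 70.6 / 3.4171
Z = 20.661 m/kg^(1/3)

20.661


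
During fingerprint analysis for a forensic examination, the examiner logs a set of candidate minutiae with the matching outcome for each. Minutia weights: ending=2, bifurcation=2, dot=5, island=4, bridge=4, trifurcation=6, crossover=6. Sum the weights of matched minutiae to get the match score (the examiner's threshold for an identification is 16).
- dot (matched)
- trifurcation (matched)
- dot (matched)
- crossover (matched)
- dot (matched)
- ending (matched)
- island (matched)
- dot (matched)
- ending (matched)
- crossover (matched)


Weighted minutiae match score:
  dot: matched, +5 (running total 5)
  trifurcation: matched, +6 (running total 11)
  dot: matched, +5 (running total 16)
  crossover: matched, +6 (running total 22)
  dot: matched, +5 (running total 27)
  ending: matched, +2 (running total 29)
  island: matched, +4 (running total 33)
  dot: matched, +5 (running total 38)
  ending: matched, +2 (running total 40)
  crossover: matched, +6 (running total 46)
Total score = 46
Threshold = 16; verdict = identification

46


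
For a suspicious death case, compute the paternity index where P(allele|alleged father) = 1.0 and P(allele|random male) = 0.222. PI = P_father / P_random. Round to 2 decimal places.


Paternity Index calculation:
PI = P(allele|father) / P(allele|random)
PI = 1.0 / 0.222
PI = 4.50

4.50


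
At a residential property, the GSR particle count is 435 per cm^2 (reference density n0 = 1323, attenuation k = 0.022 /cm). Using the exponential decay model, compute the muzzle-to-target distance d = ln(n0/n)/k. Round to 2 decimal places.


GSR distance calculation:
n0/n = 1323 / 435 = 3.041379
ln(n0/n) = 1.112311
d = 1.112311 / 0.022 = 50.56 cm

50.56


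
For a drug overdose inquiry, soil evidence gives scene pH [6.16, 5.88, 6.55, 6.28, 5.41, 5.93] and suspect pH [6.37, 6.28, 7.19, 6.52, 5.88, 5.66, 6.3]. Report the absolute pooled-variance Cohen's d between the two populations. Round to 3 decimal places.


Pooled-variance Cohen's d for soil pH comparison:
Scene mean = 36.21 / 6 = 6.035
Suspect mean = 44.2 / 7 = 6.314286
Scene sample variance s_s^2 = 0.15331
Suspect sample variance s_c^2 = 0.238395
Pooled variance = ((n_s-1)*s_s^2 + (n_c-1)*s_c^2) / (n_s + n_c - 2) = 0.19972
Pooled SD = sqrt(0.19972) = 0.4469
Mean difference = -0.279286
|d| = |-0.279286| / 0.4469 = 0.625

0.625


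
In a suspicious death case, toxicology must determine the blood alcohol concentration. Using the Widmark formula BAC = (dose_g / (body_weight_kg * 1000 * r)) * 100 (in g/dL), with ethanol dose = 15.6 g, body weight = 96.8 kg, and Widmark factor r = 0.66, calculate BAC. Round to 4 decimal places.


Applying the Widmark formula:
BAC = (dose_g / (body_wt * 1000 * r)) * 100
Denominator = 96.8 * 1000 * 0.66 = 63888
BAC = (15.6 / 63888) * 100
BAC = 0.0244 g/dL

0.0244


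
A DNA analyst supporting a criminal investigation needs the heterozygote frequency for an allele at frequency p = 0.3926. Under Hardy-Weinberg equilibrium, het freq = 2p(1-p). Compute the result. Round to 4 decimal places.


Hardy-Weinberg heterozygote frequency:
q = 1 - p = 1 - 0.3926 = 0.6074
2pq = 2 * 0.3926 * 0.6074 = 0.4769

0.4769


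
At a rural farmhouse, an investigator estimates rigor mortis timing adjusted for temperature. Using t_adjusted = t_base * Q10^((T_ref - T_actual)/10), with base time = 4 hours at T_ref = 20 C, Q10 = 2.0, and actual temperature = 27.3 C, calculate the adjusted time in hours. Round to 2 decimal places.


Rigor mortis time adjustment:
Exponent = (T_ref - T_actual) / 10 = (20 - 27.3) / 10 = -0.73
Q10 factor = 2.0^-0.73 = 0.6029
t_adjusted = 4 * 0.6029 = 2.41 hours

2.41


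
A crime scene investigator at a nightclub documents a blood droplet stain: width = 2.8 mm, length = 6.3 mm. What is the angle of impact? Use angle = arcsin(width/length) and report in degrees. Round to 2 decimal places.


Blood spatter impact angle calculation:
width / length = 2.8 / 6.3 = 0.444444
angle = arcsin(0.444444)
angle = 26.39 degrees

26.39


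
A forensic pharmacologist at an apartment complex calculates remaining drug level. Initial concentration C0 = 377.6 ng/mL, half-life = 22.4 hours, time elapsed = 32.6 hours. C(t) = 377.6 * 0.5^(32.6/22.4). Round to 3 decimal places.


Drug concentration decay:
Number of half-lives = t / t_half = 32.6 / 22.4 = 1.455357
Decay factor = 0.5^1.455357 = 0.36466484
C(t) = 377.6 * 0.36466484 = 137.697 ng/mL

137.697


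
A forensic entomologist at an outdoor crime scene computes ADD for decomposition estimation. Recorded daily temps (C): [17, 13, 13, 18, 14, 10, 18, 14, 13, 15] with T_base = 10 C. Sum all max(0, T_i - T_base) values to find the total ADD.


Computing ADD day by day:
Day 1: max(0, 17 - 10) = 7
Day 2: max(0, 13 - 10) = 3
Day 3: max(0, 13 - 10) = 3
Day 4: max(0, 18 - 10) = 8
Day 5: max(0, 14 - 10) = 4
Day 6: max(0, 10 - 10) = 0
Day 7: max(0, 18 - 10) = 8
Day 8: max(0, 14 - 10) = 4
Day 9: max(0, 13 - 10) = 3
Day 10: max(0, 15 - 10) = 5
Total ADD = 45

45


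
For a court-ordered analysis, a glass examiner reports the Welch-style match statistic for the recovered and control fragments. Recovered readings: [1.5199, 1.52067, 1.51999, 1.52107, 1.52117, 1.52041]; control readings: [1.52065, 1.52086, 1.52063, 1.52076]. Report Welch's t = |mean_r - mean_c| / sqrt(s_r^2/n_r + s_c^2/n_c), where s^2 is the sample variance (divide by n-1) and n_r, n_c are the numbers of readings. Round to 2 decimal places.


Welch's t-criterion for glass RI comparison:
Recovered mean = sum / n_r = 9.12321 / 6 = 1.520535
Control mean = sum / n_c = 6.0829 / 4 = 1.520725
Recovered sample variance s_r^2 = 2.8471e-07
Control sample variance s_c^2 = 1.13667e-08
Welch SE (unpooled) = sqrt(s_r^2/n_r + s_c^2/n_c) = sqrt(4.74517e-08 + 2.84167e-09) = sqrt(5.02934e-08) = 0.000224262
|mean_r - mean_c| = 0.00019
t = 0.00019 / 0.000224262 = 0.85

0.85


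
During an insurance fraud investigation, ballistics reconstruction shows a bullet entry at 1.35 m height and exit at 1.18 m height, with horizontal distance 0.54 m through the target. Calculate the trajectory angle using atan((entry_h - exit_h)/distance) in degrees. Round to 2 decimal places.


Bullet trajectory angle:
Height difference = 1.35 - 1.18 = 0.17 m
angle = atan(0.17 / 0.54)
angle = atan(0.314815)
angle = 17.47 degrees

17.47


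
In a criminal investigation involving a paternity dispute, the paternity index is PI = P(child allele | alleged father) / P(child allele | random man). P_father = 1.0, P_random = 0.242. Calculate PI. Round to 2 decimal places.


Paternity Index calculation:
PI = P(allele|father) / P(allele|random)
PI = 1.0 / 0.242
PI = 4.13

4.13


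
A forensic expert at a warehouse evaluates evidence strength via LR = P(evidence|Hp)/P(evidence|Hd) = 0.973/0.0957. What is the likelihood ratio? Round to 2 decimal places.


Likelihood ratio calculation:
LR = P(E|Hp) / P(E|Hd)
LR = 0.973 / 0.0957
LR = 10.17

10.17


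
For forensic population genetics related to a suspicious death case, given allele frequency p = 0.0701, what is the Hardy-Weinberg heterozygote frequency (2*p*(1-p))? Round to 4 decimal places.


Hardy-Weinberg heterozygote frequency:
q = 1 - p = 1 - 0.0701 = 0.9299
2pq = 2 * 0.0701 * 0.9299 = 0.1304

0.1304


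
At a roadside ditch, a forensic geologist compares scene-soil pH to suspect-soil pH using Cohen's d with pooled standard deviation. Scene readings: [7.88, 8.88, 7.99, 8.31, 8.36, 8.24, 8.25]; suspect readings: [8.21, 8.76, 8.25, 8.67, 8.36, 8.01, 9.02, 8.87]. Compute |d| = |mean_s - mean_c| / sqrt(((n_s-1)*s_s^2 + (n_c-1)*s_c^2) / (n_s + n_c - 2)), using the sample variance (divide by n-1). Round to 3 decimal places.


Pooled-variance Cohen's d for soil pH comparison:
Scene mean = 57.91 / 7 = 8.272857
Suspect mean = 68.15 / 8 = 8.51875
Scene sample variance s_s^2 = 0.102257
Suspect sample variance s_c^2 = 0.129612
Pooled variance = ((n_s-1)*s_s^2 + (n_c-1)*s_c^2) / (n_s + n_c - 2) = 0.116987
Pooled SD = sqrt(0.116987) = 0.342034
Mean difference = -0.245893
|d| = |-0.245893| / 0.342034 = 0.719

0.719


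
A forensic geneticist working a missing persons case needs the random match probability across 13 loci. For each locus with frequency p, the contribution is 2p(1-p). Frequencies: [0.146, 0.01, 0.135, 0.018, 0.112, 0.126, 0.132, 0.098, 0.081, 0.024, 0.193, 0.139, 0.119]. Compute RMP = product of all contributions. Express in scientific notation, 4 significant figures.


Computing RMP for 13 loci:
Locus 1: 2 * 0.146 * 0.854 = 0.249368
Locus 2: 2 * 0.01 * 0.99 = 0.0198
Locus 3: 2 * 0.135 * 0.865 = 0.23355
Locus 4: 2 * 0.018 * 0.982 = 0.035352
Locus 5: 2 * 0.112 * 0.888 = 0.198912
Locus 6: 2 * 0.126 * 0.874 = 0.220248
Locus 7: 2 * 0.132 * 0.868 = 0.229152
Locus 8: 2 * 0.098 * 0.902 = 0.176792
Locus 9: 2 * 0.081 * 0.919 = 0.148878
Locus 10: 2 * 0.024 * 0.976 = 0.046848
Locus 11: 2 * 0.193 * 0.807 = 0.311502
Locus 12: 2 * 0.139 * 0.861 = 0.239358
Locus 13: 2 * 0.119 * 0.881 = 0.209678
RMP = 7.889e-12

7.889e-12


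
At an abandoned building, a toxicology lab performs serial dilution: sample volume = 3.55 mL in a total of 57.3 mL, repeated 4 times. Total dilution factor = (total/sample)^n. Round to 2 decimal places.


Dilution factor calculation:
Single dilution = V_total / V_sample = 57.3 / 3.55 ≈ 16.140845
Number of dilutions = 4
Total DF = (57.3 / 3.55)^4 (full precision, rounded at the end) = 67874.25

67874.25


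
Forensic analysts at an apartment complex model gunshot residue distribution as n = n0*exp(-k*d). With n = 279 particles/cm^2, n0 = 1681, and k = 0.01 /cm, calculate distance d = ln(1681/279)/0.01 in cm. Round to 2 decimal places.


GSR distance calculation:
n0/n = 1681 / 279 = 6.02509
ln(n0/n) = 1.795932
d = 1.795932 / 0.01 = 179.59 cm

179.59


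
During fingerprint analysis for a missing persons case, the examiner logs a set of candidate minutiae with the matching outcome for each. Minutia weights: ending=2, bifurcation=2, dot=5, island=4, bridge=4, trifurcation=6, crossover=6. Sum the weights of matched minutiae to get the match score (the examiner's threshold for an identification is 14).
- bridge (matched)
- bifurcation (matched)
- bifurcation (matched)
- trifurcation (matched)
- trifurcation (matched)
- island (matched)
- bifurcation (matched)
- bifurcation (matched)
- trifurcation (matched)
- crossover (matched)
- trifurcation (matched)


Weighted minutiae match score:
  bridge: matched, +4 (running total 4)
  bifurcation: matched, +2 (running total 6)
  bifurcation: matched, +2 (running total 8)
  trifurcation: matched, +6 (running total 14)
  trifurcation: matched, +6 (running total 20)
  island: matched, +4 (running total 24)
  bifurcation: matched, +2 (running total 26)
  bifurcation: matched, +2 (running total 28)
  trifurcation: matched, +6 (running total 34)
  crossover: matched, +6 (running total 40)
  trifurcation: matched, +6 (running total 46)
Total score = 46
Threshold = 14; verdict = identification

46


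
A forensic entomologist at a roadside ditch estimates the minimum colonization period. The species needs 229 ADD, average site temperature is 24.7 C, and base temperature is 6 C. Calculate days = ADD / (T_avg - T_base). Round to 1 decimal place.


Insect development time:
Effective temperature = avg_temp - T_base = 24.7 - 6 = 18.7 C
Days = ADD / effective_temp = 229 / 18.7 = 12.2 days

12.2


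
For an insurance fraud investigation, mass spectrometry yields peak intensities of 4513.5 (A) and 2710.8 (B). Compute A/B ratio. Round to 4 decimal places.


Spectral peak ratio:
Peak A = 4513.5 counts
Peak B = 2710.8 counts
Ratio = 4513.5 / 2710.8 = 1.6650

1.6650


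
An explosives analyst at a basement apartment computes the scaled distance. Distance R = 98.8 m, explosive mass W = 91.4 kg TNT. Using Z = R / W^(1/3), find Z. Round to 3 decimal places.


Scaled distance calculation:
W^(1/3) = 91.4^(1/3) = 4.504522
Z = R / W^(1/3) = 98.8 / 4.504522
Z = 21.934 m/kg^(1/3)

21.934


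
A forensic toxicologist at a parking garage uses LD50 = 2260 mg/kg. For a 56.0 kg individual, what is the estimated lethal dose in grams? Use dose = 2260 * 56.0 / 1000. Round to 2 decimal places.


Lethal dose calculation:
Lethal dose = LD50 * body_weight / 1000
= 2260 * 56.0 / 1000
= 126560 / 1000
= 126.56 g

126.56


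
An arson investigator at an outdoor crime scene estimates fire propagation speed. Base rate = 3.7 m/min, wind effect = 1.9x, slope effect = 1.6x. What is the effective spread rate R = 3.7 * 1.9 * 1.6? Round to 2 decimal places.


Fire spread rate calculation:
R = R0 * wind_factor * slope_factor
= 3.7 * 1.9 * 1.6
= 7.03 * 1.6
= 11.25 m/min

11.25


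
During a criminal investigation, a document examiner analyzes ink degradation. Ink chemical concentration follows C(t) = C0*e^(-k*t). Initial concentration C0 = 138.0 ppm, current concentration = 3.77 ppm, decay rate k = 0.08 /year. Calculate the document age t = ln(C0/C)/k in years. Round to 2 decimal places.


Document age estimation:
C0/C = 138.0 / 3.77 = 36.604775
ln(C0/C) = 3.600179
t = 3.600179 / 0.08 = 45.00 years

45.00


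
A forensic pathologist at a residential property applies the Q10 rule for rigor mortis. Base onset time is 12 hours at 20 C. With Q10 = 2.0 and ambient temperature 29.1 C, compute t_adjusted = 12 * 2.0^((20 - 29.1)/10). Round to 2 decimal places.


Rigor mortis time adjustment:
Exponent = (T_ref - T_actual) / 10 = (20 - 29.1) / 10 = -0.91
Q10 factor = 2.0^-0.91 = 0.53219
t_adjusted = 12 * 0.53219 = 6.39 hours

6.39


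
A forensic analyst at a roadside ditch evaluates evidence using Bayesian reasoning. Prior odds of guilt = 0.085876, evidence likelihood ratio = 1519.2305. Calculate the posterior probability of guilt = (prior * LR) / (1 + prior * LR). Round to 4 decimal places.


Bayesian evidence evaluation:
Posterior odds = prior_odds * LR = 0.085876 * 1519.2305 = 130.4654
Posterior probability = posterior_odds / (1 + posterior_odds)
= 130.4654 / (1 + 130.4654)
= 130.4654 / 131.4654
= 0.9924

0.9924


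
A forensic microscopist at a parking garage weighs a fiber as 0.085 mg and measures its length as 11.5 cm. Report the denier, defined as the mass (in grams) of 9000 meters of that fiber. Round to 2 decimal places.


Denier calculation:
Mass in grams = 0.085 mg / 1000 = 0.000085 g
Length in meters = 11.5 cm / 100 = 0.115 m
Linear density = mass / length = 0.000085 / 0.115 = 0.00073913 g/m
Denier = (g/m) * 9000 = 0.00073913 * 9000 = 6.65

6.65


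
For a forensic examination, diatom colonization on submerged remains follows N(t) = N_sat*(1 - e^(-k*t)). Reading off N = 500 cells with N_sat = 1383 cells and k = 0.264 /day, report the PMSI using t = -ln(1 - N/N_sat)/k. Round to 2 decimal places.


PMSI from diatom colonization curve:
N / N_sat = 500 / 1383 = 0.361533
1 - N/N_sat = 0.638467
ln(1 - N/N_sat) = -0.448685
t = -ln(1 - N/N_sat) / k = -(-0.448685) / 0.264 = 1.70 days

1.70


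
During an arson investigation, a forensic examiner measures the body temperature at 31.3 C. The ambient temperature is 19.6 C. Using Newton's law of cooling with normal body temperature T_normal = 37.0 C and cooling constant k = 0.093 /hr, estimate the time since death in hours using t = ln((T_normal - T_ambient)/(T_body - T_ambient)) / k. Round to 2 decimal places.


Using Newton's law of cooling:
t = ln((T_normal - T_ambient) / (T_body - T_ambient)) / k
T_normal - T_ambient = 17.4
T_body - T_ambient = 11.7
Ratio = 1.487179
ln(ratio) = 0.396881
t = 0.396881 / 0.093 = 4.27 hours

4.27


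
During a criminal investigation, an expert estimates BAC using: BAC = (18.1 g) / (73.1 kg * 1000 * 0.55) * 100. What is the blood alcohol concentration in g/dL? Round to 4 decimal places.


Applying the Widmark formula:
BAC = (dose_g / (body_wt * 1000 * r)) * 100
Denominator = 73.1 * 1000 * 0.55 = 40205
BAC = (18.1 / 40205) * 100
BAC = 0.0450 g/dL

0.0450


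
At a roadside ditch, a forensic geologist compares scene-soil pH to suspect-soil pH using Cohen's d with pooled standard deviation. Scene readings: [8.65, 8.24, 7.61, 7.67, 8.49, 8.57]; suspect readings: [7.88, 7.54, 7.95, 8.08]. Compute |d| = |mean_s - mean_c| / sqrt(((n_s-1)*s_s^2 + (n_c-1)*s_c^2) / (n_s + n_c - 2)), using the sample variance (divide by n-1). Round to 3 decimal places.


Pooled-variance Cohen's d for soil pH comparison:
Scene mean = 49.23 / 6 = 8.205
Suspect mean = 31.45 / 4 = 7.8625
Scene sample variance s_s^2 = 0.21079
Suspect sample variance s_c^2 = 0.053092
Pooled variance = ((n_s-1)*s_s^2 + (n_c-1)*s_c^2) / (n_s + n_c - 2) = 0.151653
Pooled SD = sqrt(0.151653) = 0.389427
Mean difference = 0.3425
|d| = |0.3425| / 0.389427 = 0.879

0.879


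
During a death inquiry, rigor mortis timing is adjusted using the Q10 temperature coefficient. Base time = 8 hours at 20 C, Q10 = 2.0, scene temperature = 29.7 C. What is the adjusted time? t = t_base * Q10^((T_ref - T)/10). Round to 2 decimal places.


Rigor mortis time adjustment:
Exponent = (T_ref - T_actual) / 10 = (20 - 29.7) / 10 = -0.97
Q10 factor = 2.0^-0.97 = 0.51051
t_adjusted = 8 * 0.51051 = 4.08 hours

4.08


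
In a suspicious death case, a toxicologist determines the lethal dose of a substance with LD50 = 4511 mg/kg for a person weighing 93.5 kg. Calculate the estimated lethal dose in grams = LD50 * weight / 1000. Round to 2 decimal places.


Lethal dose calculation:
Lethal dose = LD50 * body_weight / 1000
= 4511 * 93.5 / 1000
= 421778.5 / 1000
= 421.78 g

421.78


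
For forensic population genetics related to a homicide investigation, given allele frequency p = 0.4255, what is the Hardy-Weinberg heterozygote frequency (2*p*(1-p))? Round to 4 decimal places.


Hardy-Weinberg heterozygote frequency:
q = 1 - p = 1 - 0.4255 = 0.5745
2pq = 2 * 0.4255 * 0.5745 = 0.4889

0.4889


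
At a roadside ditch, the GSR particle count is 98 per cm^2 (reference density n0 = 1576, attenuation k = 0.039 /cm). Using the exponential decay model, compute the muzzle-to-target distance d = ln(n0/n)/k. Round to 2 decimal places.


GSR distance calculation:
n0/n = 1576 / 98 = 16.081633
ln(n0/n) = 2.777678
d = 2.777678 / 0.039 = 71.22 cm

71.22


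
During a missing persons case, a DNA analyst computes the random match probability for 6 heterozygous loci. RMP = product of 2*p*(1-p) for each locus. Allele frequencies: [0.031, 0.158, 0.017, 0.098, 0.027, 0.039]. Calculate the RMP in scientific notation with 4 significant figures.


Computing RMP for 6 loci:
Locus 1: 2 * 0.031 * 0.969 = 0.060078
Locus 2: 2 * 0.158 * 0.842 = 0.266072
Locus 3: 2 * 0.017 * 0.983 = 0.033422
Locus 4: 2 * 0.098 * 0.902 = 0.176792
Locus 5: 2 * 0.027 * 0.973 = 0.052542
Locus 6: 2 * 0.039 * 0.961 = 0.074958
RMP = 3.720e-07

3.720e-07


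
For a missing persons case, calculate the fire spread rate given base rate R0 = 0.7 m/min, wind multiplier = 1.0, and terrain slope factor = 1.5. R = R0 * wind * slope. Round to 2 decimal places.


Fire spread rate calculation:
R = R0 * wind_factor * slope_factor
= 0.7 * 1.0 * 1.5
= 0.7 * 1.5
= 1.05 m/min

1.05


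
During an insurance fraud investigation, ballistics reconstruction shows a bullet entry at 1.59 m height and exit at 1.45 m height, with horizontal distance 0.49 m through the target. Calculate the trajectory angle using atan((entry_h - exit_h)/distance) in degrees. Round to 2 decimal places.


Bullet trajectory angle:
Height difference = 1.59 - 1.45 = 0.14 m
angle = atan(0.14 / 0.49)
angle = atan(0.285714)
angle = 15.95 degrees

15.95


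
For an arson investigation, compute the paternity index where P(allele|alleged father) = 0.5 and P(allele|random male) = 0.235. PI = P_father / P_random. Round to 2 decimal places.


Paternity Index calculation:
PI = P(allele|father) / P(allele|random)
PI = 0.5 / 0.235
PI = 2.13

2.13


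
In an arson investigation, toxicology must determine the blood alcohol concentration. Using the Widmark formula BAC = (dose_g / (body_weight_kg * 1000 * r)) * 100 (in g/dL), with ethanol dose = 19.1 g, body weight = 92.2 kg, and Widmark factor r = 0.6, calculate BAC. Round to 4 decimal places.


Applying the Widmark formula:
BAC = (dose_g / (body_wt * 1000 * r)) * 100
Denominator = 92.2 * 1000 * 0.6 = 55320
BAC = (19.1 / 55320) * 100
BAC = 0.0345 g/dL

0.0345
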